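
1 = 1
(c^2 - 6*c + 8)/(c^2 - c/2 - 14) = 2*(c - 2)/(2*c + 7)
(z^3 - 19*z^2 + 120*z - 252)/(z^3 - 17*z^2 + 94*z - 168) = (z - 6)/(z - 4)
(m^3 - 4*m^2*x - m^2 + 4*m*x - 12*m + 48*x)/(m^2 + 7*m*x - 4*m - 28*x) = (m^2 - 4*m*x + 3*m - 12*x)/(m + 7*x)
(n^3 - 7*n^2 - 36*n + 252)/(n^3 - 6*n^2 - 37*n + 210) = (n - 6)/(n - 5)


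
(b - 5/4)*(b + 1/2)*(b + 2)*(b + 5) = b^4 + 25*b^3/4 + 33*b^2/8 - 95*b/8 - 25/4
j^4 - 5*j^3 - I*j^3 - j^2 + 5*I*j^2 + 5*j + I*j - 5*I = (j - 5)*(j - 1)*(j + 1)*(j - I)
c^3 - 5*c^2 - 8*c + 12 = (c - 6)*(c - 1)*(c + 2)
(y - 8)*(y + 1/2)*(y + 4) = y^3 - 7*y^2/2 - 34*y - 16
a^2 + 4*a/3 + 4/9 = (a + 2/3)^2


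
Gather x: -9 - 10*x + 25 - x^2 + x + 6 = -x^2 - 9*x + 22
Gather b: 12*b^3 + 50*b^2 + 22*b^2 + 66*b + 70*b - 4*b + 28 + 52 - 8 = 12*b^3 + 72*b^2 + 132*b + 72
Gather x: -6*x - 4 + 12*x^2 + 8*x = 12*x^2 + 2*x - 4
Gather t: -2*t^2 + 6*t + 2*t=-2*t^2 + 8*t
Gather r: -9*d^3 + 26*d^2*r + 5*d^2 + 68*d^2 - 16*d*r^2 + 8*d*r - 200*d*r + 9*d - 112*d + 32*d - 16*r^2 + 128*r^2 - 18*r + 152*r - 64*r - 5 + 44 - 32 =-9*d^3 + 73*d^2 - 71*d + r^2*(112 - 16*d) + r*(26*d^2 - 192*d + 70) + 7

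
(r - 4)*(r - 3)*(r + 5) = r^3 - 2*r^2 - 23*r + 60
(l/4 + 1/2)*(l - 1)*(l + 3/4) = l^3/4 + 7*l^2/16 - 5*l/16 - 3/8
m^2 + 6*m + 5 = (m + 1)*(m + 5)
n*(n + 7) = n^2 + 7*n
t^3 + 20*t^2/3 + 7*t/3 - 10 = (t - 1)*(t + 5/3)*(t + 6)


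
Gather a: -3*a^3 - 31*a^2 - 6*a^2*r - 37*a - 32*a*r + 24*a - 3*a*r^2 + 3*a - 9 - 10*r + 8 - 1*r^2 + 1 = -3*a^3 + a^2*(-6*r - 31) + a*(-3*r^2 - 32*r - 10) - r^2 - 10*r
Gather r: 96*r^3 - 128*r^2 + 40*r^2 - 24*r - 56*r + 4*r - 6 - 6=96*r^3 - 88*r^2 - 76*r - 12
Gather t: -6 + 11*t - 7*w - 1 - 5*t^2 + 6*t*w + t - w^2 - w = -5*t^2 + t*(6*w + 12) - w^2 - 8*w - 7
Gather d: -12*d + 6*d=-6*d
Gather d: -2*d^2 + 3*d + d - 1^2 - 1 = -2*d^2 + 4*d - 2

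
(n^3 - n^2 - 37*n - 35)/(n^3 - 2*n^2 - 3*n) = (n^2 - 2*n - 35)/(n*(n - 3))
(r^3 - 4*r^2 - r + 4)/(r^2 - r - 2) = (r^2 - 5*r + 4)/(r - 2)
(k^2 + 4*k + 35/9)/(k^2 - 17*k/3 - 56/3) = (k + 5/3)/(k - 8)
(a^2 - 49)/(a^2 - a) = (a^2 - 49)/(a*(a - 1))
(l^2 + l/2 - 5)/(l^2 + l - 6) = (l + 5/2)/(l + 3)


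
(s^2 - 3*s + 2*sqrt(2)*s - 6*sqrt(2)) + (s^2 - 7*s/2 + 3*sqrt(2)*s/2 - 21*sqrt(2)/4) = 2*s^2 - 13*s/2 + 7*sqrt(2)*s/2 - 45*sqrt(2)/4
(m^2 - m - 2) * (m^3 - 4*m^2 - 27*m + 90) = m^5 - 5*m^4 - 25*m^3 + 125*m^2 - 36*m - 180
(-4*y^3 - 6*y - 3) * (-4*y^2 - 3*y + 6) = 16*y^5 + 12*y^4 + 30*y^2 - 27*y - 18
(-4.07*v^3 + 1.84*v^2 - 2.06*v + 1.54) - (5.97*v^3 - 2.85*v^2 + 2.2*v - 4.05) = -10.04*v^3 + 4.69*v^2 - 4.26*v + 5.59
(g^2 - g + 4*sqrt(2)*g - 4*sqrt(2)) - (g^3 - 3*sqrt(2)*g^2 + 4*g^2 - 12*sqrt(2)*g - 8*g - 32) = -g^3 - 3*g^2 + 3*sqrt(2)*g^2 + 7*g + 16*sqrt(2)*g - 4*sqrt(2) + 32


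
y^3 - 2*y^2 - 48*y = y*(y - 8)*(y + 6)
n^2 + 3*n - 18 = (n - 3)*(n + 6)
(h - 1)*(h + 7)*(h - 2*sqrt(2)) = h^3 - 2*sqrt(2)*h^2 + 6*h^2 - 12*sqrt(2)*h - 7*h + 14*sqrt(2)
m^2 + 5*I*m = m*(m + 5*I)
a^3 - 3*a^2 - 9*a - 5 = (a - 5)*(a + 1)^2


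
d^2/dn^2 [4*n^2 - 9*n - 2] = 8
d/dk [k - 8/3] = 1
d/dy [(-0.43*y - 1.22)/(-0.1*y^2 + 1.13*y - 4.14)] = (-0.043*y^2 - 0.244*y + 3.1588)/(0.01*y^4 - 0.226*y^3 + 2.1049*y^2 - 9.3564*y + 17.1396)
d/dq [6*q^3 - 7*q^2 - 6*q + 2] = 18*q^2 - 14*q - 6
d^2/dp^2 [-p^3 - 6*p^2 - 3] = -6*p - 12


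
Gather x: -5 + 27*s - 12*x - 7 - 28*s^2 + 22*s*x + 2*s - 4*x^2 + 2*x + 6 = -28*s^2 + 29*s - 4*x^2 + x*(22*s - 10) - 6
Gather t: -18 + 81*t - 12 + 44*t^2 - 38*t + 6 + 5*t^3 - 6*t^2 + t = 5*t^3 + 38*t^2 + 44*t - 24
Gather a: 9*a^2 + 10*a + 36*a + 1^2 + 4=9*a^2 + 46*a + 5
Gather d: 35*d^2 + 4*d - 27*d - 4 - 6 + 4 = 35*d^2 - 23*d - 6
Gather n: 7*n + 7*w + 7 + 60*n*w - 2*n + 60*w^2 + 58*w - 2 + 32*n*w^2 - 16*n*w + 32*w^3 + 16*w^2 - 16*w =n*(32*w^2 + 44*w + 5) + 32*w^3 + 76*w^2 + 49*w + 5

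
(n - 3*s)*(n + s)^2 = n^3 - n^2*s - 5*n*s^2 - 3*s^3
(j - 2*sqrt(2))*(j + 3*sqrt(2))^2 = j^3 + 4*sqrt(2)*j^2 - 6*j - 36*sqrt(2)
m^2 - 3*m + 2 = (m - 2)*(m - 1)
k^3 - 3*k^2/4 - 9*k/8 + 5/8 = (k - 5/4)*(k - 1/2)*(k + 1)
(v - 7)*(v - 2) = v^2 - 9*v + 14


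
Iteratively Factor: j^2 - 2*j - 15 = (j - 5)*(j + 3)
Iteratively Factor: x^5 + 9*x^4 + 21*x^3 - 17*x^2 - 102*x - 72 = (x + 1)*(x^4 + 8*x^3 + 13*x^2 - 30*x - 72) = (x + 1)*(x + 3)*(x^3 + 5*x^2 - 2*x - 24) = (x + 1)*(x + 3)^2*(x^2 + 2*x - 8) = (x + 1)*(x + 3)^2*(x + 4)*(x - 2)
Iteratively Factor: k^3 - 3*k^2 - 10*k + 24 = (k - 4)*(k^2 + k - 6) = (k - 4)*(k + 3)*(k - 2)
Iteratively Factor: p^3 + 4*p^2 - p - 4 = (p - 1)*(p^2 + 5*p + 4) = (p - 1)*(p + 4)*(p + 1)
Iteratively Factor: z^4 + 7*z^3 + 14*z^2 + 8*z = (z)*(z^3 + 7*z^2 + 14*z + 8) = z*(z + 2)*(z^2 + 5*z + 4) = z*(z + 2)*(z + 4)*(z + 1)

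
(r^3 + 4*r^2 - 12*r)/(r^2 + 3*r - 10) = r*(r + 6)/(r + 5)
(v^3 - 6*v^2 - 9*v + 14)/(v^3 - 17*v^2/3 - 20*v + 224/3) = 3*(v^2 + v - 2)/(3*v^2 + 4*v - 32)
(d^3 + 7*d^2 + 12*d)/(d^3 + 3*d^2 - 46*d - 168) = d*(d + 3)/(d^2 - d - 42)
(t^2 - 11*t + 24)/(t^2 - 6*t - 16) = (t - 3)/(t + 2)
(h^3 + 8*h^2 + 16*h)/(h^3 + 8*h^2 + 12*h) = (h^2 + 8*h + 16)/(h^2 + 8*h + 12)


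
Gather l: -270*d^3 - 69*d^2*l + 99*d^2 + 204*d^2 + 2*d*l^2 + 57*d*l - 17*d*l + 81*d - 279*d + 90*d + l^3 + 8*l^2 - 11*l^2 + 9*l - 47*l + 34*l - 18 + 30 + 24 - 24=-270*d^3 + 303*d^2 - 108*d + l^3 + l^2*(2*d - 3) + l*(-69*d^2 + 40*d - 4) + 12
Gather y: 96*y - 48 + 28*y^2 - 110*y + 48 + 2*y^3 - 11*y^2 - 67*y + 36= 2*y^3 + 17*y^2 - 81*y + 36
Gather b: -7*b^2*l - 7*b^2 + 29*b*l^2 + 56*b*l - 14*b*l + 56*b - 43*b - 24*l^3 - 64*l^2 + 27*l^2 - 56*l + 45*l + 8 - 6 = b^2*(-7*l - 7) + b*(29*l^2 + 42*l + 13) - 24*l^3 - 37*l^2 - 11*l + 2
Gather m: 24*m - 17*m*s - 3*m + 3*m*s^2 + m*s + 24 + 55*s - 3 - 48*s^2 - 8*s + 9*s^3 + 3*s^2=m*(3*s^2 - 16*s + 21) + 9*s^3 - 45*s^2 + 47*s + 21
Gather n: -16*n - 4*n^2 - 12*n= -4*n^2 - 28*n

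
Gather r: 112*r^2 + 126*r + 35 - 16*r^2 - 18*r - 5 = 96*r^2 + 108*r + 30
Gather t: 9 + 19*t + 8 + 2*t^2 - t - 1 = 2*t^2 + 18*t + 16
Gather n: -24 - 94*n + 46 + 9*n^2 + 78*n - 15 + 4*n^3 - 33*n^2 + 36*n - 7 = 4*n^3 - 24*n^2 + 20*n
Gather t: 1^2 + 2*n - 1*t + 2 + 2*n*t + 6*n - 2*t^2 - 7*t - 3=8*n - 2*t^2 + t*(2*n - 8)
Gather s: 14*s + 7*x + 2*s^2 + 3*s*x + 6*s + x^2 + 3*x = 2*s^2 + s*(3*x + 20) + x^2 + 10*x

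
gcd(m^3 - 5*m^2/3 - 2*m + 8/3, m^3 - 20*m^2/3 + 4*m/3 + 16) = m^2 - 2*m/3 - 8/3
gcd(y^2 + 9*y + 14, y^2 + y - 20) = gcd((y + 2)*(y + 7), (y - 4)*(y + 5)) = 1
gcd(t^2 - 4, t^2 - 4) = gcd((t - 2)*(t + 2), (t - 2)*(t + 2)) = t^2 - 4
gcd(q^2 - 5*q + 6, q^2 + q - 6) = q - 2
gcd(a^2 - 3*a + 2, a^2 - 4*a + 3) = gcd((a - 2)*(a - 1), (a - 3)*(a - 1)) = a - 1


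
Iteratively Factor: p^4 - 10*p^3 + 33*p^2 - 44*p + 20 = (p - 2)*(p^3 - 8*p^2 + 17*p - 10) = (p - 5)*(p - 2)*(p^2 - 3*p + 2) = (p - 5)*(p - 2)*(p - 1)*(p - 2)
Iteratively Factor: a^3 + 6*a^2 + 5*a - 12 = (a + 4)*(a^2 + 2*a - 3) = (a + 3)*(a + 4)*(a - 1)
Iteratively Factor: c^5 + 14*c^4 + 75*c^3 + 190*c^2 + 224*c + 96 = (c + 4)*(c^4 + 10*c^3 + 35*c^2 + 50*c + 24) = (c + 2)*(c + 4)*(c^3 + 8*c^2 + 19*c + 12) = (c + 2)*(c + 4)^2*(c^2 + 4*c + 3) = (c + 2)*(c + 3)*(c + 4)^2*(c + 1)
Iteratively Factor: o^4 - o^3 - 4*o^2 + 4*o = (o - 2)*(o^3 + o^2 - 2*o) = (o - 2)*(o + 2)*(o^2 - o) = o*(o - 2)*(o + 2)*(o - 1)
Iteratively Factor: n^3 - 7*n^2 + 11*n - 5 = (n - 1)*(n^2 - 6*n + 5) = (n - 1)^2*(n - 5)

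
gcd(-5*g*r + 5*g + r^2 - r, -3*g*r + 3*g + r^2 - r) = r - 1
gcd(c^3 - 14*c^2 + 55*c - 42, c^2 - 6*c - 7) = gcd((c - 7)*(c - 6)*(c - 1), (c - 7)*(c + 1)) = c - 7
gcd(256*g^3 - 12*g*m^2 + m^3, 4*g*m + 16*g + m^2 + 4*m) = 4*g + m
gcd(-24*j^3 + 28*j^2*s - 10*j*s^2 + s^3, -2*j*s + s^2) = -2*j + s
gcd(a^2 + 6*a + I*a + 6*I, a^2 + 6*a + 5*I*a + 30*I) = a + 6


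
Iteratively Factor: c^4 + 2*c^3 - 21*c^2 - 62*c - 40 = (c + 1)*(c^3 + c^2 - 22*c - 40) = (c - 5)*(c + 1)*(c^2 + 6*c + 8) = (c - 5)*(c + 1)*(c + 4)*(c + 2)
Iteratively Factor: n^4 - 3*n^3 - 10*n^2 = (n + 2)*(n^3 - 5*n^2) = n*(n + 2)*(n^2 - 5*n) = n^2*(n + 2)*(n - 5)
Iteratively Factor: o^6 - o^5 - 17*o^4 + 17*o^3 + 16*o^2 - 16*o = (o + 1)*(o^5 - 2*o^4 - 15*o^3 + 32*o^2 - 16*o) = (o - 4)*(o + 1)*(o^4 + 2*o^3 - 7*o^2 + 4*o) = (o - 4)*(o - 1)*(o + 1)*(o^3 + 3*o^2 - 4*o) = (o - 4)*(o - 1)*(o + 1)*(o + 4)*(o^2 - o) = (o - 4)*(o - 1)^2*(o + 1)*(o + 4)*(o)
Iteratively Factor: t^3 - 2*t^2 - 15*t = (t + 3)*(t^2 - 5*t) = (t - 5)*(t + 3)*(t)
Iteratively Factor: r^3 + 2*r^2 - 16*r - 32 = (r - 4)*(r^2 + 6*r + 8) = (r - 4)*(r + 4)*(r + 2)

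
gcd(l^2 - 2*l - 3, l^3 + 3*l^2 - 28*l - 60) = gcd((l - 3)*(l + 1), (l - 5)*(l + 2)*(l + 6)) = 1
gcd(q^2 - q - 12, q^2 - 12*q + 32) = q - 4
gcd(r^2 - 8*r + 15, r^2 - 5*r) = r - 5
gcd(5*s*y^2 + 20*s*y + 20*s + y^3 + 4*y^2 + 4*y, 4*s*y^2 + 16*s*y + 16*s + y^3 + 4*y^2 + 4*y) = y^2 + 4*y + 4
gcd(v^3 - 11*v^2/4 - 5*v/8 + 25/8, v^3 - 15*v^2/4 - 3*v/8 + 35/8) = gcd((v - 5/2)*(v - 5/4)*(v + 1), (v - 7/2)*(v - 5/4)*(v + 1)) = v^2 - v/4 - 5/4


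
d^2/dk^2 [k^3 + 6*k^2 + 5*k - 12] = 6*k + 12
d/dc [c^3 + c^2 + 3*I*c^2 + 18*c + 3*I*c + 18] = 3*c^2 + c*(2 + 6*I) + 18 + 3*I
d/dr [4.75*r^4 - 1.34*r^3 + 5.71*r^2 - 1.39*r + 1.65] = 19.0*r^3 - 4.02*r^2 + 11.42*r - 1.39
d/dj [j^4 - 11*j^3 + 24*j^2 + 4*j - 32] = 4*j^3 - 33*j^2 + 48*j + 4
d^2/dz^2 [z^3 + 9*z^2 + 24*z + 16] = 6*z + 18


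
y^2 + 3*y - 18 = (y - 3)*(y + 6)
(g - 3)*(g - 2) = g^2 - 5*g + 6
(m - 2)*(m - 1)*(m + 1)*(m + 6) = m^4 + 4*m^3 - 13*m^2 - 4*m + 12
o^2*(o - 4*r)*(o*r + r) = o^4*r - 4*o^3*r^2 + o^3*r - 4*o^2*r^2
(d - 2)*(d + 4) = d^2 + 2*d - 8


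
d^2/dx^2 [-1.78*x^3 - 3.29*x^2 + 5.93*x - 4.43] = -10.68*x - 6.58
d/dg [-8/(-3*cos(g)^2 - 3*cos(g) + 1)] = 24*(2*cos(g) + 1)*sin(g)/(3*cos(g)^2 + 3*cos(g) - 1)^2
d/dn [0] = 0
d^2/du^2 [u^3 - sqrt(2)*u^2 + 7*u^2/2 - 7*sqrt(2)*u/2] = 6*u - 2*sqrt(2) + 7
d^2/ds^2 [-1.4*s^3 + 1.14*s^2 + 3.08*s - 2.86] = 2.28 - 8.4*s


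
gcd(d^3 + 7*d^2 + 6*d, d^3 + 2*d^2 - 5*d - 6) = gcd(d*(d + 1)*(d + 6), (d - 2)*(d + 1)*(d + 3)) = d + 1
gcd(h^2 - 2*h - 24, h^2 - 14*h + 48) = h - 6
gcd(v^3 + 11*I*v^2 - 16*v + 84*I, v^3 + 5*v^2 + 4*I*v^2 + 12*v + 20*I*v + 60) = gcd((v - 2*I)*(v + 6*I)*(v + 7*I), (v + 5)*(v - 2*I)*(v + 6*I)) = v^2 + 4*I*v + 12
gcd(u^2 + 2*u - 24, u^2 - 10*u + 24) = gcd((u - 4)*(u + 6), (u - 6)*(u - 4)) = u - 4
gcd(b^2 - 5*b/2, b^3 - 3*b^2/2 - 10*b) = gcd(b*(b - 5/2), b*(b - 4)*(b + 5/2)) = b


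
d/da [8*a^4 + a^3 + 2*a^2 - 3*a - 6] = 32*a^3 + 3*a^2 + 4*a - 3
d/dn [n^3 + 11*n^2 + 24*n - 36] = 3*n^2 + 22*n + 24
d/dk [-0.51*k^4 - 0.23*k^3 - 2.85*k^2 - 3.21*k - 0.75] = -2.04*k^3 - 0.69*k^2 - 5.7*k - 3.21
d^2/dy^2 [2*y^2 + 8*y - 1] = 4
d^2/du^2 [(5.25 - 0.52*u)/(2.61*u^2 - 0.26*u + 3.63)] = (-(0.52*u - 5.25)*(5.22*u - 0.26)*(10.44*u - 0.52) + (8.1432*u - 27.6754)*(2.61*u^2 - 0.26*u + 3.63))/(2.61*u^2 - 0.26*u + 3.63)^3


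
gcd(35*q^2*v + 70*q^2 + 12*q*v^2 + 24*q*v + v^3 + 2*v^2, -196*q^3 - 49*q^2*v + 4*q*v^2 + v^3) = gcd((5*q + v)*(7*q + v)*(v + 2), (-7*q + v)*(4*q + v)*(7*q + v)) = 7*q + v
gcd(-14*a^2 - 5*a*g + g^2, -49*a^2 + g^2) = 7*a - g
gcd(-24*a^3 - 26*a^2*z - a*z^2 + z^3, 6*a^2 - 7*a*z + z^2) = -6*a + z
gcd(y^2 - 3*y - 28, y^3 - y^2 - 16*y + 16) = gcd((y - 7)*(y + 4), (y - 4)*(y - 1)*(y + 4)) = y + 4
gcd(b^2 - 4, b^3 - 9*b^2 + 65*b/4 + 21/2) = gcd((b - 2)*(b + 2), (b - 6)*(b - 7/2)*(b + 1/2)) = 1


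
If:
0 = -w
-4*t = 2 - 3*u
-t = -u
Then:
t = -2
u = -2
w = 0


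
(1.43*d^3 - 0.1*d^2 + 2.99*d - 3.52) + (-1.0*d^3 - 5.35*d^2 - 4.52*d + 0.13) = 0.43*d^3 - 5.45*d^2 - 1.53*d - 3.39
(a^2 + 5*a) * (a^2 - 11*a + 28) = a^4 - 6*a^3 - 27*a^2 + 140*a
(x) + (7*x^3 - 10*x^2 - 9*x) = 7*x^3 - 10*x^2 - 8*x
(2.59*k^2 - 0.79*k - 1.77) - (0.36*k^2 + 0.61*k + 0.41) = 2.23*k^2 - 1.4*k - 2.18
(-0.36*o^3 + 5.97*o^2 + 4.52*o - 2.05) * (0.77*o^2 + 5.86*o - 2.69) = -0.2772*o^5 + 2.4873*o^4 + 39.433*o^3 + 8.8494*o^2 - 24.1718*o + 5.5145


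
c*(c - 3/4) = c^2 - 3*c/4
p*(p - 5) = p^2 - 5*p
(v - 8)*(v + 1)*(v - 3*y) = v^3 - 3*v^2*y - 7*v^2 + 21*v*y - 8*v + 24*y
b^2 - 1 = (b - 1)*(b + 1)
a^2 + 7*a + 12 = (a + 3)*(a + 4)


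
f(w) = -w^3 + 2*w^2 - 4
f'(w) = -3*w^2 + 4*w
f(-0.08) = -3.99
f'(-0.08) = -0.34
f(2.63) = -8.36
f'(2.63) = -10.23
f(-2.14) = 14.96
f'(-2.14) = -22.30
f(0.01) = -4.00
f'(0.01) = 0.04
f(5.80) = -131.83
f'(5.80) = -77.72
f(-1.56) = 4.66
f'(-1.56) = -13.54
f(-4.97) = 168.17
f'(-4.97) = -93.98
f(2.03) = -4.12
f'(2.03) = -4.24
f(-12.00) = 2012.00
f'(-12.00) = -480.00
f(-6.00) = 284.00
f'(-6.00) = -132.00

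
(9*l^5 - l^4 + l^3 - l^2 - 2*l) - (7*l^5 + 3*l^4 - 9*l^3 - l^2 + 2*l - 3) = 2*l^5 - 4*l^4 + 10*l^3 - 4*l + 3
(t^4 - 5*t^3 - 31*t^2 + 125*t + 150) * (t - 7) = t^5 - 12*t^4 + 4*t^3 + 342*t^2 - 725*t - 1050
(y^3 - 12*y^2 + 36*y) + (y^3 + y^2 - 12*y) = 2*y^3 - 11*y^2 + 24*y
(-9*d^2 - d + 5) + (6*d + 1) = -9*d^2 + 5*d + 6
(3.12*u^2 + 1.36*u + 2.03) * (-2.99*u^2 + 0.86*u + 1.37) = -9.3288*u^4 - 1.3832*u^3 - 0.625699999999999*u^2 + 3.609*u + 2.7811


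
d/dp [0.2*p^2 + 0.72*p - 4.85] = 0.4*p + 0.72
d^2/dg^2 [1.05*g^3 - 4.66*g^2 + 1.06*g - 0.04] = 6.3*g - 9.32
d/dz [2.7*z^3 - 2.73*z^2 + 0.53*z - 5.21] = 8.1*z^2 - 5.46*z + 0.53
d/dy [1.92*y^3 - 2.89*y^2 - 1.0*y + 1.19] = 5.76*y^2 - 5.78*y - 1.0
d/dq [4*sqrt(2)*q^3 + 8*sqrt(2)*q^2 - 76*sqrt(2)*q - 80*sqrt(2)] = sqrt(2)*(12*q^2 + 16*q - 76)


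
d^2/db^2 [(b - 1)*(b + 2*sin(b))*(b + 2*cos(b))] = -2*sqrt(2)*b^2*sin(b + pi/4) - 6*b*sin(b) - 8*b*sin(2*b) + 10*b*cos(b) + 6*b + 8*sin(b) + 8*sqrt(2)*sin(2*b + pi/4) - 2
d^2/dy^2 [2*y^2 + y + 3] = 4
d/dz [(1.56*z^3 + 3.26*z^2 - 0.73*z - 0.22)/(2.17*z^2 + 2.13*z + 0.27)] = (3.3852*z^4 + 6.6456*z^3 + 9.7915*z^2 + 2.7152*z + 0.2715)/(4.7089*z^4 + 9.2442*z^3 + 5.7087*z^2 + 1.1502*z + 0.0729)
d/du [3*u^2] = 6*u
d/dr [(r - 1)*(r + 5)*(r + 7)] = 3*r^2 + 22*r + 23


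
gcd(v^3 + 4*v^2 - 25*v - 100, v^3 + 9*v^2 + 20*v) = v^2 + 9*v + 20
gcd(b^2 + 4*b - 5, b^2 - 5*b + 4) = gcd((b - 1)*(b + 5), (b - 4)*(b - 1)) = b - 1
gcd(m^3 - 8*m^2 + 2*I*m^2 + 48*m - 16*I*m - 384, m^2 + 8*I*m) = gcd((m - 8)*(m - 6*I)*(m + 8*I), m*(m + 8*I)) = m + 8*I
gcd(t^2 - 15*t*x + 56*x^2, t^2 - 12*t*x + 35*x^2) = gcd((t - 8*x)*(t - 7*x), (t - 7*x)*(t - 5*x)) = -t + 7*x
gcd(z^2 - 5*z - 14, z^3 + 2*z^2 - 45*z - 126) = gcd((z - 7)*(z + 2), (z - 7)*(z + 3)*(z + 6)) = z - 7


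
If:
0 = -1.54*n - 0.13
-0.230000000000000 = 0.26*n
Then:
No Solution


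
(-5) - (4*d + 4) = -4*d - 9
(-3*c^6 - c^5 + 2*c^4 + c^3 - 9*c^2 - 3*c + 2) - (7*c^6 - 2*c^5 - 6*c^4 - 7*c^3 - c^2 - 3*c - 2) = -10*c^6 + c^5 + 8*c^4 + 8*c^3 - 8*c^2 + 4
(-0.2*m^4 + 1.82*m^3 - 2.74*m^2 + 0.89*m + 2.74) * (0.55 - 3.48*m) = 0.696*m^5 - 6.4436*m^4 + 10.5362*m^3 - 4.6042*m^2 - 9.0457*m + 1.507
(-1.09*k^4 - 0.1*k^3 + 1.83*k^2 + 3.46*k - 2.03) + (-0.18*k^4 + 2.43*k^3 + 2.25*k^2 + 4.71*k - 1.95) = -1.27*k^4 + 2.33*k^3 + 4.08*k^2 + 8.17*k - 3.98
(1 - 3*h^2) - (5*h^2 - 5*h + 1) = -8*h^2 + 5*h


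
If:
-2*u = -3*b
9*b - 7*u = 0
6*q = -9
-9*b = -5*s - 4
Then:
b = 0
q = -3/2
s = -4/5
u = 0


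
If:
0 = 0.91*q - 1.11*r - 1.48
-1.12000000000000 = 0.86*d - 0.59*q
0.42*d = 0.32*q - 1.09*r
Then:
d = 0.29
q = 2.32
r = 0.57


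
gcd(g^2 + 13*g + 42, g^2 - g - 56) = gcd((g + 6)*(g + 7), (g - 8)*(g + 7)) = g + 7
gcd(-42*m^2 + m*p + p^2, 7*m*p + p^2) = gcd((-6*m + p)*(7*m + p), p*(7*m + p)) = 7*m + p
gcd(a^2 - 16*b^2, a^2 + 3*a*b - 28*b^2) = a - 4*b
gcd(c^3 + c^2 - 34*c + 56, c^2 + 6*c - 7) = c + 7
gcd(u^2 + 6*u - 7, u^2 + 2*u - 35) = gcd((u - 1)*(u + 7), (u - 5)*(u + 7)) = u + 7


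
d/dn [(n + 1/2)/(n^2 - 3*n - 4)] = (n^2 - 3*n - (2*n - 3)*(2*n + 1)/2 - 4)/(-n^2 + 3*n + 4)^2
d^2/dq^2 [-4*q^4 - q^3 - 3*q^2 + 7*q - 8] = -48*q^2 - 6*q - 6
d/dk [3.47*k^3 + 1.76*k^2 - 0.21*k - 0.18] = 10.41*k^2 + 3.52*k - 0.21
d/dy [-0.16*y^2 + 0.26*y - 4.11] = 0.26 - 0.32*y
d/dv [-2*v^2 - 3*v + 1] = -4*v - 3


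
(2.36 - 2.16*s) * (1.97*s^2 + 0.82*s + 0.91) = -4.2552*s^3 + 2.878*s^2 - 0.0304000000000004*s + 2.1476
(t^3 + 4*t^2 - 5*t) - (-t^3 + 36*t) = 2*t^3 + 4*t^2 - 41*t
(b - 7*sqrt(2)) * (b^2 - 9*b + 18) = b^3 - 7*sqrt(2)*b^2 - 9*b^2 + 18*b + 63*sqrt(2)*b - 126*sqrt(2)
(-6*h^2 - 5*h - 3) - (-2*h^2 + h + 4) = -4*h^2 - 6*h - 7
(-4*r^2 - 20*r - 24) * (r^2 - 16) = -4*r^4 - 20*r^3 + 40*r^2 + 320*r + 384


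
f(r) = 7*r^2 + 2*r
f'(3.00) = 44.00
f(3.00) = 69.00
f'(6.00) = 86.00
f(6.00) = 264.00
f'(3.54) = 51.56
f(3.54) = 94.80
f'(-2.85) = -37.90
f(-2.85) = 51.16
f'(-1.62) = -20.68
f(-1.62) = 15.13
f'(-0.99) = -11.86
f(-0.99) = 4.88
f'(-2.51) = -33.14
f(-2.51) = 39.08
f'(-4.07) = -54.98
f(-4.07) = 107.81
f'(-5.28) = -71.92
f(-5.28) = 184.59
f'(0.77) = 12.78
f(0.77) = 5.69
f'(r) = 14*r + 2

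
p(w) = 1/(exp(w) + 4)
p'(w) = -exp(w)/(exp(w) + 4)^2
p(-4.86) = 0.25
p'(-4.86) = -0.00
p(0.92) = 0.15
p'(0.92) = -0.06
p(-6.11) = 0.25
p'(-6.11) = -0.00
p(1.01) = 0.15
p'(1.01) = -0.06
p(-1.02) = 0.23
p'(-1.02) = -0.02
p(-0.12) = 0.20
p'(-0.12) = -0.04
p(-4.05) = 0.25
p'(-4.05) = -0.00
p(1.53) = 0.12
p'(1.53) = -0.06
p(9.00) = 0.00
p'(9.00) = 0.00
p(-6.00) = 0.25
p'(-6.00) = 0.00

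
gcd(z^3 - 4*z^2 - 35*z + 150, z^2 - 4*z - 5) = z - 5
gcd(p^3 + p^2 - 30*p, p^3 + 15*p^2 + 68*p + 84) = p + 6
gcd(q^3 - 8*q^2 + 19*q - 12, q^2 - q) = q - 1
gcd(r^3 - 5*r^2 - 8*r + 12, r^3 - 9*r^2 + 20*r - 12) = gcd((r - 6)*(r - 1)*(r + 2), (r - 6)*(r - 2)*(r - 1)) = r^2 - 7*r + 6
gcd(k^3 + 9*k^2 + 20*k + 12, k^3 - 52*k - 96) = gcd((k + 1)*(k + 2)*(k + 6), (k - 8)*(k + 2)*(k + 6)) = k^2 + 8*k + 12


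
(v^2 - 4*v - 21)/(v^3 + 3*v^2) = (v - 7)/v^2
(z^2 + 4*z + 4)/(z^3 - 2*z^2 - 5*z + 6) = (z + 2)/(z^2 - 4*z + 3)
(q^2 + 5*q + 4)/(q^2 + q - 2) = (q^2 + 5*q + 4)/(q^2 + q - 2)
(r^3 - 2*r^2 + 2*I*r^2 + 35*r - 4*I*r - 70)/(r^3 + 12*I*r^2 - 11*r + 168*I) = (r^2 - r*(2 + 5*I) + 10*I)/(r^2 + 5*I*r + 24)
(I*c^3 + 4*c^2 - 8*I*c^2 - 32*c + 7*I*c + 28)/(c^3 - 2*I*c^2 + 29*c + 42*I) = (I*c^3 + c^2*(4 - 8*I) + c*(-32 + 7*I) + 28)/(c^3 - 2*I*c^2 + 29*c + 42*I)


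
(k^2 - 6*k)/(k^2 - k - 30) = k/(k + 5)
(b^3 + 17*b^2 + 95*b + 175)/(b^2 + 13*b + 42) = (b^2 + 10*b + 25)/(b + 6)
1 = 1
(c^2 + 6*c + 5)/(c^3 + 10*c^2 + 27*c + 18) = (c + 5)/(c^2 + 9*c + 18)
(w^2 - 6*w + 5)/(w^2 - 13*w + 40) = (w - 1)/(w - 8)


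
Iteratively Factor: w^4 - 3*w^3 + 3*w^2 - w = (w - 1)*(w^3 - 2*w^2 + w) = (w - 1)^2*(w^2 - w) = (w - 1)^3*(w)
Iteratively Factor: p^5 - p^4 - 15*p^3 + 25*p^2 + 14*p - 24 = (p + 1)*(p^4 - 2*p^3 - 13*p^2 + 38*p - 24) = (p + 1)*(p + 4)*(p^3 - 6*p^2 + 11*p - 6) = (p - 1)*(p + 1)*(p + 4)*(p^2 - 5*p + 6) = (p - 3)*(p - 1)*(p + 1)*(p + 4)*(p - 2)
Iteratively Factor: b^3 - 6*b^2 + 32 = (b - 4)*(b^2 - 2*b - 8) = (b - 4)^2*(b + 2)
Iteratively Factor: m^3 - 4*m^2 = (m)*(m^2 - 4*m) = m*(m - 4)*(m)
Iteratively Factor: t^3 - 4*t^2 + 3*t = (t - 1)*(t^2 - 3*t) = t*(t - 1)*(t - 3)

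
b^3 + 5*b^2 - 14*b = b*(b - 2)*(b + 7)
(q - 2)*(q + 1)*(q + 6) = q^3 + 5*q^2 - 8*q - 12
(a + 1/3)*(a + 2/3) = a^2 + a + 2/9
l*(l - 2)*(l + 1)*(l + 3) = l^4 + 2*l^3 - 5*l^2 - 6*l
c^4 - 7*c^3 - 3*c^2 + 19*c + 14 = (c - 7)*(c - 2)*(c + 1)^2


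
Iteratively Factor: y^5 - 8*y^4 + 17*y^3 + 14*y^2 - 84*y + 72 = (y + 2)*(y^4 - 10*y^3 + 37*y^2 - 60*y + 36) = (y - 3)*(y + 2)*(y^3 - 7*y^2 + 16*y - 12) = (y - 3)^2*(y + 2)*(y^2 - 4*y + 4) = (y - 3)^2*(y - 2)*(y + 2)*(y - 2)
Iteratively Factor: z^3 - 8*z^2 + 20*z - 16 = (z - 4)*(z^2 - 4*z + 4) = (z - 4)*(z - 2)*(z - 2)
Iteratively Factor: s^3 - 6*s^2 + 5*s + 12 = (s + 1)*(s^2 - 7*s + 12) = (s - 4)*(s + 1)*(s - 3)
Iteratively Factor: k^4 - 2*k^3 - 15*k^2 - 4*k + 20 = (k - 5)*(k^3 + 3*k^2 - 4) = (k - 5)*(k + 2)*(k^2 + k - 2) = (k - 5)*(k - 1)*(k + 2)*(k + 2)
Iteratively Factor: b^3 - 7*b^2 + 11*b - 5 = (b - 1)*(b^2 - 6*b + 5) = (b - 1)^2*(b - 5)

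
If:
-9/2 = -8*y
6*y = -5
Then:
No Solution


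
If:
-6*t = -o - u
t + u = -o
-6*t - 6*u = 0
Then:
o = 0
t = 0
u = 0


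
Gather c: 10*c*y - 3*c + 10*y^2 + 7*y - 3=c*(10*y - 3) + 10*y^2 + 7*y - 3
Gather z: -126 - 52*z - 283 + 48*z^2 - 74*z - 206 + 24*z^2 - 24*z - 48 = 72*z^2 - 150*z - 663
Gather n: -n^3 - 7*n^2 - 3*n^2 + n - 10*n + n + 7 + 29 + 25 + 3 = -n^3 - 10*n^2 - 8*n + 64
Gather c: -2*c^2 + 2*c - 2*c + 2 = 2 - 2*c^2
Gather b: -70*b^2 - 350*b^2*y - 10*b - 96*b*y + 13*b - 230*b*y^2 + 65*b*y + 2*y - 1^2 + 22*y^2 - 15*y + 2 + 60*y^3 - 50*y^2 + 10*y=b^2*(-350*y - 70) + b*(-230*y^2 - 31*y + 3) + 60*y^3 - 28*y^2 - 3*y + 1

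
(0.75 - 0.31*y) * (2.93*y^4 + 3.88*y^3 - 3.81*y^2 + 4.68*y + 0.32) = -0.9083*y^5 + 0.9947*y^4 + 4.0911*y^3 - 4.3083*y^2 + 3.4108*y + 0.24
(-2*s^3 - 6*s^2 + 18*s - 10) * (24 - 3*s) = 6*s^4 - 30*s^3 - 198*s^2 + 462*s - 240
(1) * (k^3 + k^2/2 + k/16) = k^3 + k^2/2 + k/16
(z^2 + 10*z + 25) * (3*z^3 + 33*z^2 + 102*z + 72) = 3*z^5 + 63*z^4 + 507*z^3 + 1917*z^2 + 3270*z + 1800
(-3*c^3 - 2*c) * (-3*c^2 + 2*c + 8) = 9*c^5 - 6*c^4 - 18*c^3 - 4*c^2 - 16*c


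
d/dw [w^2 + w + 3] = 2*w + 1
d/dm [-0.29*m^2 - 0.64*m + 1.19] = -0.58*m - 0.64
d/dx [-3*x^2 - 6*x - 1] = -6*x - 6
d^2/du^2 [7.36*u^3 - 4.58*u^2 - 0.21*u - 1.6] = 44.16*u - 9.16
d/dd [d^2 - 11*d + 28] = 2*d - 11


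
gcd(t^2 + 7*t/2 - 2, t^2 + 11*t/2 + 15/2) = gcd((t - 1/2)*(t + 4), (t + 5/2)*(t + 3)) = 1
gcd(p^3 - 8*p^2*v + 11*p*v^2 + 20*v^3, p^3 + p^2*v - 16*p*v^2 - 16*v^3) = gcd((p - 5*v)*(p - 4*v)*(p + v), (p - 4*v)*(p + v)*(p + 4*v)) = p^2 - 3*p*v - 4*v^2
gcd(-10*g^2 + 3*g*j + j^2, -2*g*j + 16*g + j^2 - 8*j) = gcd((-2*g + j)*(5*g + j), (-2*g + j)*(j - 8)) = 2*g - j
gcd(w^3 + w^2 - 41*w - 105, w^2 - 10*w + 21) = w - 7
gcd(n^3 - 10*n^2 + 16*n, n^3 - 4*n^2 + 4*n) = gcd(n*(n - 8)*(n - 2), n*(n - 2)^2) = n^2 - 2*n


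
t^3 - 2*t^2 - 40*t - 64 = (t - 8)*(t + 2)*(t + 4)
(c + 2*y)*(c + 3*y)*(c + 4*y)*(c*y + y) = c^4*y + 9*c^3*y^2 + c^3*y + 26*c^2*y^3 + 9*c^2*y^2 + 24*c*y^4 + 26*c*y^3 + 24*y^4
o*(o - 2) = o^2 - 2*o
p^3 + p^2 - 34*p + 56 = (p - 4)*(p - 2)*(p + 7)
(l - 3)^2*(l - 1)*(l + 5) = l^4 - 2*l^3 - 20*l^2 + 66*l - 45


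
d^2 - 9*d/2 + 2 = (d - 4)*(d - 1/2)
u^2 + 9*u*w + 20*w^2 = (u + 4*w)*(u + 5*w)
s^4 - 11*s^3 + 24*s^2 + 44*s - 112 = (s - 7)*(s - 4)*(s - 2)*(s + 2)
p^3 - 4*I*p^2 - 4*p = p*(p - 2*I)^2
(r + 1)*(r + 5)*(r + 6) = r^3 + 12*r^2 + 41*r + 30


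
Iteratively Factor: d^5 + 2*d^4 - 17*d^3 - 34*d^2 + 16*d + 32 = (d + 2)*(d^4 - 17*d^2 + 16) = (d - 4)*(d + 2)*(d^3 + 4*d^2 - d - 4) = (d - 4)*(d + 1)*(d + 2)*(d^2 + 3*d - 4) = (d - 4)*(d - 1)*(d + 1)*(d + 2)*(d + 4)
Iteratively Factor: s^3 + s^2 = (s)*(s^2 + s) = s*(s + 1)*(s)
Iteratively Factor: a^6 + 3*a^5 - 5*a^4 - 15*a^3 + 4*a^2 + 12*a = (a + 1)*(a^5 + 2*a^4 - 7*a^3 - 8*a^2 + 12*a) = (a - 2)*(a + 1)*(a^4 + 4*a^3 + a^2 - 6*a) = (a - 2)*(a + 1)*(a + 3)*(a^3 + a^2 - 2*a) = (a - 2)*(a + 1)*(a + 2)*(a + 3)*(a^2 - a) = (a - 2)*(a - 1)*(a + 1)*(a + 2)*(a + 3)*(a)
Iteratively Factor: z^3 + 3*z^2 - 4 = (z - 1)*(z^2 + 4*z + 4) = (z - 1)*(z + 2)*(z + 2)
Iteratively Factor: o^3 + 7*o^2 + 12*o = (o + 3)*(o^2 + 4*o) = (o + 3)*(o + 4)*(o)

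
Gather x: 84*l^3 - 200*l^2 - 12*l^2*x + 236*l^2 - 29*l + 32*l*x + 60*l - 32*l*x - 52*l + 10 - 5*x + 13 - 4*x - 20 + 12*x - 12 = 84*l^3 + 36*l^2 - 21*l + x*(3 - 12*l^2) - 9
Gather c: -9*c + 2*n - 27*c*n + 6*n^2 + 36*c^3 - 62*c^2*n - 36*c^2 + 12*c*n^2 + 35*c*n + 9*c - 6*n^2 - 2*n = 36*c^3 + c^2*(-62*n - 36) + c*(12*n^2 + 8*n)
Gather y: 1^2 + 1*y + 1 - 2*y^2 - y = 2 - 2*y^2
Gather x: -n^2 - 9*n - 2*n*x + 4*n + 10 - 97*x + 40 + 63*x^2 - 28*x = -n^2 - 5*n + 63*x^2 + x*(-2*n - 125) + 50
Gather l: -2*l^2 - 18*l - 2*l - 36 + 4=-2*l^2 - 20*l - 32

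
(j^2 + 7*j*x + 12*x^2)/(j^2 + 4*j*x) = (j + 3*x)/j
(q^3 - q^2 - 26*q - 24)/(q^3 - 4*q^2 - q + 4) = (q^2 - 2*q - 24)/(q^2 - 5*q + 4)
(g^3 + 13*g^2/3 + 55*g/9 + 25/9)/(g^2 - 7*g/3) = (9*g^3 + 39*g^2 + 55*g + 25)/(3*g*(3*g - 7))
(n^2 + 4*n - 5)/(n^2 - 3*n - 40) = (n - 1)/(n - 8)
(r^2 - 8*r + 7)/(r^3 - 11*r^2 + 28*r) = (r - 1)/(r*(r - 4))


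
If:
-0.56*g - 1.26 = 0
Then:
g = -2.25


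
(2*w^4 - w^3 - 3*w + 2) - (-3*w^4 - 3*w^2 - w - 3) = 5*w^4 - w^3 + 3*w^2 - 2*w + 5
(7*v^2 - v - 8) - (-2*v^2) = 9*v^2 - v - 8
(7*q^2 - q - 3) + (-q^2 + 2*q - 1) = 6*q^2 + q - 4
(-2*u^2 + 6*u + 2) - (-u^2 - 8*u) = -u^2 + 14*u + 2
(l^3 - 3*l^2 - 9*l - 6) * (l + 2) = l^4 - l^3 - 15*l^2 - 24*l - 12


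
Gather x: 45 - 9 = 36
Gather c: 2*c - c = c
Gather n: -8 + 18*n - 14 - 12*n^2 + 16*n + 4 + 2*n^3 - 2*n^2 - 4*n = 2*n^3 - 14*n^2 + 30*n - 18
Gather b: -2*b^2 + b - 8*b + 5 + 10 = -2*b^2 - 7*b + 15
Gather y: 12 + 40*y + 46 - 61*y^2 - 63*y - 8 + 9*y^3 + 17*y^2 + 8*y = 9*y^3 - 44*y^2 - 15*y + 50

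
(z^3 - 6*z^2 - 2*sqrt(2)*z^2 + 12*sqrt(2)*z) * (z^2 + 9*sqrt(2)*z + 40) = z^5 - 6*z^4 + 7*sqrt(2)*z^4 - 42*sqrt(2)*z^3 + 4*z^3 - 80*sqrt(2)*z^2 - 24*z^2 + 480*sqrt(2)*z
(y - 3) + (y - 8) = 2*y - 11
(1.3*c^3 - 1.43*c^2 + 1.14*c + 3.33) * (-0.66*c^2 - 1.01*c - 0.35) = -0.858*c^5 - 0.3692*c^4 + 0.2369*c^3 - 2.8487*c^2 - 3.7623*c - 1.1655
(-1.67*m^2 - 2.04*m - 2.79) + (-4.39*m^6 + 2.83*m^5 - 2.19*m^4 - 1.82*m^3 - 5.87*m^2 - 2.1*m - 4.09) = -4.39*m^6 + 2.83*m^5 - 2.19*m^4 - 1.82*m^3 - 7.54*m^2 - 4.14*m - 6.88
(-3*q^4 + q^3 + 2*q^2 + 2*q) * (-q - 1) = 3*q^5 + 2*q^4 - 3*q^3 - 4*q^2 - 2*q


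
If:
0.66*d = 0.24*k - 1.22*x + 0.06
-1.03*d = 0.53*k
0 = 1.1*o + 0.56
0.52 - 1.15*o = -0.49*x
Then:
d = 2.50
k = -4.85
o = -0.51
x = -2.26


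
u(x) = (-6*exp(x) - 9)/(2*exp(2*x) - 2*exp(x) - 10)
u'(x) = (-6*exp(x) - 9)*(-4*exp(2*x) + 2*exp(x))/(2*exp(2*x) - 2*exp(x) - 10)^2 - 6*exp(x)/(2*exp(2*x) - 2*exp(x) - 10) = 3*((2*exp(x) - 1)*(2*exp(x) + 3) - 2*exp(2*x) + 2*exp(x) + 10)*exp(x)/(2*(-exp(2*x) + exp(x) + 5)^2)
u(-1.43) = 1.01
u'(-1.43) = 0.11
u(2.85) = -0.20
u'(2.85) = 0.24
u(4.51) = -0.03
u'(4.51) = 0.03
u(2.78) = -0.22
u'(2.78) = 0.26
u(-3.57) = 0.91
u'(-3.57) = 0.01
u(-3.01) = 0.92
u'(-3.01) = 0.02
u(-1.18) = 1.04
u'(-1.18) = 0.15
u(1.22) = -4.75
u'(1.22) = 26.82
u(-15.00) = 0.90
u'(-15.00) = 0.00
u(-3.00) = 0.92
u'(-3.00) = 0.02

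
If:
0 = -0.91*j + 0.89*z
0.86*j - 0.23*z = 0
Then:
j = 0.00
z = 0.00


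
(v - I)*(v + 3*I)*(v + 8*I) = v^3 + 10*I*v^2 - 13*v + 24*I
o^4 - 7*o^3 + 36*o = o*(o - 6)*(o - 3)*(o + 2)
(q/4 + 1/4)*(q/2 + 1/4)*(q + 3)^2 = q^4/8 + 15*q^3/16 + 37*q^2/16 + 33*q/16 + 9/16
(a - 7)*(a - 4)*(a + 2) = a^3 - 9*a^2 + 6*a + 56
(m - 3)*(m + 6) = m^2 + 3*m - 18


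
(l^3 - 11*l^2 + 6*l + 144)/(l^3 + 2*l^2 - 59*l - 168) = (l - 6)/(l + 7)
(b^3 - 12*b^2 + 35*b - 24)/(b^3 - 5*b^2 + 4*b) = (b^2 - 11*b + 24)/(b*(b - 4))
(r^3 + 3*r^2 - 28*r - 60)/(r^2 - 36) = (r^2 - 3*r - 10)/(r - 6)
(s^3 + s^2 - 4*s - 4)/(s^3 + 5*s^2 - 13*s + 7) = (s^3 + s^2 - 4*s - 4)/(s^3 + 5*s^2 - 13*s + 7)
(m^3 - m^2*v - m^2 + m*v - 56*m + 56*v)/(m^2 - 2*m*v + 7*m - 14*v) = (-m^2 + m*v + 8*m - 8*v)/(-m + 2*v)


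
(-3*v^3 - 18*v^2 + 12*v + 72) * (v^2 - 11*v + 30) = -3*v^5 + 15*v^4 + 120*v^3 - 600*v^2 - 432*v + 2160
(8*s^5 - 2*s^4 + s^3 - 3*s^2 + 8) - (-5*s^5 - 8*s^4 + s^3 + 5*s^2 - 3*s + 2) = 13*s^5 + 6*s^4 - 8*s^2 + 3*s + 6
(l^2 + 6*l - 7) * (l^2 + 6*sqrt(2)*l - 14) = l^4 + 6*l^3 + 6*sqrt(2)*l^3 - 21*l^2 + 36*sqrt(2)*l^2 - 84*l - 42*sqrt(2)*l + 98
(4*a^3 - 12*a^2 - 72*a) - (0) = 4*a^3 - 12*a^2 - 72*a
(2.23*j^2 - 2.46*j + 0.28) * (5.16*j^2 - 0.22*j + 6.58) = 11.5068*j^4 - 13.1842*j^3 + 16.6594*j^2 - 16.2484*j + 1.8424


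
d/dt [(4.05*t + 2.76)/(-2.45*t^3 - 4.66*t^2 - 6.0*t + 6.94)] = (19.845*t^3 + 39.159*t^2 + 25.7232*t + 44.667)/(6.0025*t^6 + 22.834*t^5 + 51.1156*t^4 + 21.914*t^3 - 28.6808*t^2 - 83.28*t + 48.1636)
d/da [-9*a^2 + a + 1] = 1 - 18*a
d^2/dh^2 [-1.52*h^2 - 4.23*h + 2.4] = -3.04000000000000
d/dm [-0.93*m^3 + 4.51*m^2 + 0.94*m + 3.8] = -2.79*m^2 + 9.02*m + 0.94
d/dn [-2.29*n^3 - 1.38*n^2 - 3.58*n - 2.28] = -6.87*n^2 - 2.76*n - 3.58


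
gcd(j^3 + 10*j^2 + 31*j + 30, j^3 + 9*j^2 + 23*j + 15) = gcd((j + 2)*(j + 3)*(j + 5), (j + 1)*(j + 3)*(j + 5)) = j^2 + 8*j + 15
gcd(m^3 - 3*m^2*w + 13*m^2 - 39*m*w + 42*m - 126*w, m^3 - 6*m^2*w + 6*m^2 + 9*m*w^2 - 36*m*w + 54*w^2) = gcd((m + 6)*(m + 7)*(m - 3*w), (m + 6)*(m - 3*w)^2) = -m^2 + 3*m*w - 6*m + 18*w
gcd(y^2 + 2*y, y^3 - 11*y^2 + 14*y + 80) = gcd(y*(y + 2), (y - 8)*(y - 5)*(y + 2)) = y + 2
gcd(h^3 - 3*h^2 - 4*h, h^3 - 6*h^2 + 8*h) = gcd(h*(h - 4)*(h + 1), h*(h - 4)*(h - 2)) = h^2 - 4*h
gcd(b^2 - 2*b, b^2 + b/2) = b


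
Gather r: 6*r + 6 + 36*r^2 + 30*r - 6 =36*r^2 + 36*r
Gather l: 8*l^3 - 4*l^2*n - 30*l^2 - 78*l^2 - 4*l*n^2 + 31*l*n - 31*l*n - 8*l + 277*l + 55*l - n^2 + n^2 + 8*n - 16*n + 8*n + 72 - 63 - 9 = 8*l^3 + l^2*(-4*n - 108) + l*(324 - 4*n^2)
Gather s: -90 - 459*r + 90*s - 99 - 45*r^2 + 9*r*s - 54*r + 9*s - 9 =-45*r^2 - 513*r + s*(9*r + 99) - 198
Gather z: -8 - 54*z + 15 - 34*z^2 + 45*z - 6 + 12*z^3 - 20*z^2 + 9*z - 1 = 12*z^3 - 54*z^2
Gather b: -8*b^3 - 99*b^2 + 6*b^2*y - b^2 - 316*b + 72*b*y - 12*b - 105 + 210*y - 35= -8*b^3 + b^2*(6*y - 100) + b*(72*y - 328) + 210*y - 140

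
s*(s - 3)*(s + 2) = s^3 - s^2 - 6*s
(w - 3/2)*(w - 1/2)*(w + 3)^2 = w^4 + 4*w^3 - 9*w^2/4 - 27*w/2 + 27/4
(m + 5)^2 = m^2 + 10*m + 25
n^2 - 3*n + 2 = (n - 2)*(n - 1)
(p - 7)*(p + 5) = p^2 - 2*p - 35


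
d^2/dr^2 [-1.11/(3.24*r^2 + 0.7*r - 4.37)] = (23.304672*r^2 + 5.03496*r - 1.11*(6.48*r + 0.7)*(12.96*r + 1.4) - 31.432536)/(3.24*r^2 + 0.7*r - 4.37)^3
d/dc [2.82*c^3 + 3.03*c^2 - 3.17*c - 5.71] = 8.46*c^2 + 6.06*c - 3.17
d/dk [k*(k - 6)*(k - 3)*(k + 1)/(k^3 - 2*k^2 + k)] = (k^3 - 3*k^2 + 7*k - 45)/(k^3 - 3*k^2 + 3*k - 1)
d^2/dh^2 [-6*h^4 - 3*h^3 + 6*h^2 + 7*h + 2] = -72*h^2 - 18*h + 12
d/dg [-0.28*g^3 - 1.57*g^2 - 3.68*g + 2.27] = -0.84*g^2 - 3.14*g - 3.68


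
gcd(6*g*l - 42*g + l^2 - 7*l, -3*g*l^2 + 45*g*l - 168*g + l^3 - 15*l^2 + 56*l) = l - 7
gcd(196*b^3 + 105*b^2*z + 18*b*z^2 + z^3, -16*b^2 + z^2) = 4*b + z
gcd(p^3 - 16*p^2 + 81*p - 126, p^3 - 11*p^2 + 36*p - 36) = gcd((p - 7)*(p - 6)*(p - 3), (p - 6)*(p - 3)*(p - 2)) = p^2 - 9*p + 18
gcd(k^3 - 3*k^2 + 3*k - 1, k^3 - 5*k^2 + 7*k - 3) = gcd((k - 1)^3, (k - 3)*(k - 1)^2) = k^2 - 2*k + 1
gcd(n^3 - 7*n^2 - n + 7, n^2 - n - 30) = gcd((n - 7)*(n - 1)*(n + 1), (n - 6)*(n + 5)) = 1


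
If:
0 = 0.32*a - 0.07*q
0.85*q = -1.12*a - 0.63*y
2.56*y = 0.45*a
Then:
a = 0.00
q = 0.00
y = 0.00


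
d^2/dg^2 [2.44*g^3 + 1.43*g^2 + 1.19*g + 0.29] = 14.64*g + 2.86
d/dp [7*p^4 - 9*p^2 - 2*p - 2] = 28*p^3 - 18*p - 2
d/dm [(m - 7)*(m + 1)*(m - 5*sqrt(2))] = 3*m^2 - 10*sqrt(2)*m - 12*m - 7 + 30*sqrt(2)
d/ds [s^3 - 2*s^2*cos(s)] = s*(2*s*sin(s) + 3*s - 4*cos(s))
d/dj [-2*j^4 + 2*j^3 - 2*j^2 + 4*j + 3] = -8*j^3 + 6*j^2 - 4*j + 4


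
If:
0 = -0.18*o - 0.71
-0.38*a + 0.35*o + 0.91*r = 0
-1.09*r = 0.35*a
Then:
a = -2.05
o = -3.94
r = 0.66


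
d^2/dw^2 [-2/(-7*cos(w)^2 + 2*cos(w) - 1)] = (392*sin(w)^4 - 148*sin(w)^2 + 109*cos(w) - 21*cos(3*w) - 232)/(7*sin(w)^2 + 2*cos(w) - 8)^3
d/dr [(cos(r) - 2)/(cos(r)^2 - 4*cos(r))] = (sin(r) + 8*sin(r)/cos(r)^2 - 4*tan(r))/(cos(r) - 4)^2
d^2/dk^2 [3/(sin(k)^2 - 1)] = (12*cos(k)^2 - 18)/cos(k)^4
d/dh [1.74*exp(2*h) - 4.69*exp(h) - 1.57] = (3.48*exp(h) - 4.69)*exp(h)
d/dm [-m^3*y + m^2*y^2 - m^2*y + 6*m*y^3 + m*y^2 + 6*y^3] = y*(-3*m^2 + 2*m*y - 2*m + 6*y^2 + y)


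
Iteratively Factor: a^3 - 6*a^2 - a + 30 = (a - 5)*(a^2 - a - 6) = (a - 5)*(a + 2)*(a - 3)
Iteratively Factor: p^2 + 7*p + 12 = (p + 3)*(p + 4)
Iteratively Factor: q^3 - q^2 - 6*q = (q - 3)*(q^2 + 2*q) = q*(q - 3)*(q + 2)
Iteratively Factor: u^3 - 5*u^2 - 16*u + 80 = (u + 4)*(u^2 - 9*u + 20) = (u - 4)*(u + 4)*(u - 5)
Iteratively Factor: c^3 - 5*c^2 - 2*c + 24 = (c - 4)*(c^2 - c - 6) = (c - 4)*(c - 3)*(c + 2)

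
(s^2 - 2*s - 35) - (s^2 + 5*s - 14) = -7*s - 21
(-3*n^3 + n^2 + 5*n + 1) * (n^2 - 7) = -3*n^5 + n^4 + 26*n^3 - 6*n^2 - 35*n - 7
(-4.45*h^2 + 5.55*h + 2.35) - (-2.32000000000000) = -4.45*h^2 + 5.55*h + 4.67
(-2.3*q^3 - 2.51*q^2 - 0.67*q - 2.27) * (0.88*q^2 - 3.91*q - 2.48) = -2.024*q^5 + 6.7842*q^4 + 14.9285*q^3 + 6.8469*q^2 + 10.5373*q + 5.6296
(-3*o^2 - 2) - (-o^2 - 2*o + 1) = -2*o^2 + 2*o - 3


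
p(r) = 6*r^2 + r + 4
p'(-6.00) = -71.00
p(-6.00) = 214.00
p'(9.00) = 109.00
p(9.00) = 499.00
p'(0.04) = 1.48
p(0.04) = 4.05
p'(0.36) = 5.32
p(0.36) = 5.14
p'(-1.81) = -20.72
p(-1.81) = 21.85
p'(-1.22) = -13.64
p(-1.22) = 11.71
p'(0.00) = 1.00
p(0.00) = 4.00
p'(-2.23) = -25.76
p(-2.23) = 31.61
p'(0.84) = 11.08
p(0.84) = 9.07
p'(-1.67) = -19.04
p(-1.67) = 19.06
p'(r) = 12*r + 1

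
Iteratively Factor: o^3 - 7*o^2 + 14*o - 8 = (o - 1)*(o^2 - 6*o + 8) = (o - 2)*(o - 1)*(o - 4)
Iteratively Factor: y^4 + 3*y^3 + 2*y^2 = (y)*(y^3 + 3*y^2 + 2*y) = y*(y + 1)*(y^2 + 2*y) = y^2*(y + 1)*(y + 2)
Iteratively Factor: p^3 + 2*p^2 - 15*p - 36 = (p - 4)*(p^2 + 6*p + 9) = (p - 4)*(p + 3)*(p + 3)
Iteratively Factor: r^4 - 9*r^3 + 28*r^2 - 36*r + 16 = (r - 1)*(r^3 - 8*r^2 + 20*r - 16) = (r - 2)*(r - 1)*(r^2 - 6*r + 8) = (r - 4)*(r - 2)*(r - 1)*(r - 2)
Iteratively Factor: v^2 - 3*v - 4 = (v - 4)*(v + 1)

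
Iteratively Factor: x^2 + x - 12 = (x - 3)*(x + 4)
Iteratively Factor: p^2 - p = (p - 1)*(p)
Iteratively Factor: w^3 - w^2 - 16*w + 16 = (w - 1)*(w^2 - 16) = (w - 4)*(w - 1)*(w + 4)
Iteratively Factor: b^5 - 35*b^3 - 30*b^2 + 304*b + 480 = (b - 4)*(b^4 + 4*b^3 - 19*b^2 - 106*b - 120) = (b - 4)*(b + 3)*(b^3 + b^2 - 22*b - 40) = (b - 4)*(b + 3)*(b + 4)*(b^2 - 3*b - 10) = (b - 4)*(b + 2)*(b + 3)*(b + 4)*(b - 5)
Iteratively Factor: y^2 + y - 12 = (y - 3)*(y + 4)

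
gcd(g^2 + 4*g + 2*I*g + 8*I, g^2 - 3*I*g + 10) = g + 2*I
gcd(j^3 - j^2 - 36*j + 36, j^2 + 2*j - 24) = j + 6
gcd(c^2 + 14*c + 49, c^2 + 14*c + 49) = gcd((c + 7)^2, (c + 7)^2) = c^2 + 14*c + 49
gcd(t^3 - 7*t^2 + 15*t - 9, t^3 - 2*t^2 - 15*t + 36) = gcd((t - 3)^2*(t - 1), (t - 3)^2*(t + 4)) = t^2 - 6*t + 9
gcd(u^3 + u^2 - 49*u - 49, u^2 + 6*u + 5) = u + 1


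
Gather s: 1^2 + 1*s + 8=s + 9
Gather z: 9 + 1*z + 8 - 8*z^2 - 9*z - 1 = -8*z^2 - 8*z + 16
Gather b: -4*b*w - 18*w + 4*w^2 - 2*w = -4*b*w + 4*w^2 - 20*w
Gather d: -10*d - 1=-10*d - 1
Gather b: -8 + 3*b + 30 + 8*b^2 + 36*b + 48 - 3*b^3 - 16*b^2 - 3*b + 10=-3*b^3 - 8*b^2 + 36*b + 80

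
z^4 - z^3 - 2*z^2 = z^2*(z - 2)*(z + 1)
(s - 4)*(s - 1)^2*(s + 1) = s^4 - 5*s^3 + 3*s^2 + 5*s - 4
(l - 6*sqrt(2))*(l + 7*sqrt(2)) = l^2 + sqrt(2)*l - 84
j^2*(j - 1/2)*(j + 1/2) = j^4 - j^2/4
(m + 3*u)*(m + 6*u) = m^2 + 9*m*u + 18*u^2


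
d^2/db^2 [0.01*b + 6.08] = 0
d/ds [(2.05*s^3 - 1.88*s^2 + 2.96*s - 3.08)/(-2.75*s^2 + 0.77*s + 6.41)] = (-5.6375*s^4 + 3.157*s^3 + 46.1139*s^2 - 41.0416*s + 21.3452)/(7.5625*s^4 - 4.235*s^3 - 34.6621*s^2 + 9.8714*s + 41.0881)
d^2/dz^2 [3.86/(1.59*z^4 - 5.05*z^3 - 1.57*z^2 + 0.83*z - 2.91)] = ((-73.6488*z^2 + 116.958*z + 12.1204)*(-1.59*z^4 + 5.05*z^3 + 1.57*z^2 - 0.83*z + 2.91) - 3.86*(6.36*z^3 - 15.15*z^2 - 3.14*z + 0.83)*(12.72*z^3 - 30.3*z^2 - 6.28*z + 1.66))/(-1.59*z^4 + 5.05*z^3 + 1.57*z^2 - 0.83*z + 2.91)^3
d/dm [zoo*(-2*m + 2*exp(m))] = zoo*(1 - exp(m))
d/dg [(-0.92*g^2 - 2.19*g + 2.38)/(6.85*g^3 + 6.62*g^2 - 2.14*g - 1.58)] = (6.302*g^4 + 30.003*g^3 - 32.4424*g^2 - 28.604*g + 8.5534)/(46.9225*g^6 + 90.694*g^5 + 14.5064*g^4 - 49.9796*g^3 - 16.3396*g^2 + 6.7624*g + 2.4964)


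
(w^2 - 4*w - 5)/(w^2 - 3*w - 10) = (w + 1)/(w + 2)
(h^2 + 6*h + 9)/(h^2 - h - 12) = (h + 3)/(h - 4)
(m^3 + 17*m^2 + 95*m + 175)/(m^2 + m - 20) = (m^2 + 12*m + 35)/(m - 4)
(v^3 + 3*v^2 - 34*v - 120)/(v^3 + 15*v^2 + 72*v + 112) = (v^2 - v - 30)/(v^2 + 11*v + 28)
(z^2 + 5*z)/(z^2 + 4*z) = (z + 5)/(z + 4)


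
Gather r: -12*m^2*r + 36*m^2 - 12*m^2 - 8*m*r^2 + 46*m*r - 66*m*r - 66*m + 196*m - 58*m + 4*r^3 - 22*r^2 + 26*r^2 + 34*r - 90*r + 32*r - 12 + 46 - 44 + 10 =24*m^2 + 72*m + 4*r^3 + r^2*(4 - 8*m) + r*(-12*m^2 - 20*m - 24)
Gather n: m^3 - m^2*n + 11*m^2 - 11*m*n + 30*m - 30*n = m^3 + 11*m^2 + 30*m + n*(-m^2 - 11*m - 30)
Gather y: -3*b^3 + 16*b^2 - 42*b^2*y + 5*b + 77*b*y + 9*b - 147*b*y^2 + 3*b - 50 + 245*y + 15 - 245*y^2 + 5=-3*b^3 + 16*b^2 + 17*b + y^2*(-147*b - 245) + y*(-42*b^2 + 77*b + 245) - 30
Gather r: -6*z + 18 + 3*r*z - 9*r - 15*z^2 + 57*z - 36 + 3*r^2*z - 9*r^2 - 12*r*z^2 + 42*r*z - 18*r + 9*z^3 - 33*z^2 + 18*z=r^2*(3*z - 9) + r*(-12*z^2 + 45*z - 27) + 9*z^3 - 48*z^2 + 69*z - 18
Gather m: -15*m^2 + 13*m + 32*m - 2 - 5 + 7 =-15*m^2 + 45*m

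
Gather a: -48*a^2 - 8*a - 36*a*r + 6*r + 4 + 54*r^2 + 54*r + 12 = -48*a^2 + a*(-36*r - 8) + 54*r^2 + 60*r + 16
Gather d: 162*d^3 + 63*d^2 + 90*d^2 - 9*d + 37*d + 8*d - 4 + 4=162*d^3 + 153*d^2 + 36*d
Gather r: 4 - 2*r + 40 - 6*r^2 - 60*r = -6*r^2 - 62*r + 44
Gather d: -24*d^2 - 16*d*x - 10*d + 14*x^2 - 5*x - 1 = -24*d^2 + d*(-16*x - 10) + 14*x^2 - 5*x - 1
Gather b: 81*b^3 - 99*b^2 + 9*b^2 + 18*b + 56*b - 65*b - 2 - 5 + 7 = 81*b^3 - 90*b^2 + 9*b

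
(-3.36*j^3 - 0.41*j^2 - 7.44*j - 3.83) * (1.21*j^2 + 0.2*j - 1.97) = -4.0656*j^5 - 1.1681*j^4 - 2.4652*j^3 - 5.3146*j^2 + 13.8908*j + 7.5451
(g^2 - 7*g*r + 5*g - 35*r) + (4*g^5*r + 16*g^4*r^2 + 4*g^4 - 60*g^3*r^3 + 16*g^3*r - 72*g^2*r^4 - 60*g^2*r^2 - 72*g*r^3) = 4*g^5*r + 16*g^4*r^2 + 4*g^4 - 60*g^3*r^3 + 16*g^3*r - 72*g^2*r^4 - 60*g^2*r^2 + g^2 - 72*g*r^3 - 7*g*r + 5*g - 35*r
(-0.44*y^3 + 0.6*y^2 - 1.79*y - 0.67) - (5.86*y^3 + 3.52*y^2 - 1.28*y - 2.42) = -6.3*y^3 - 2.92*y^2 - 0.51*y + 1.75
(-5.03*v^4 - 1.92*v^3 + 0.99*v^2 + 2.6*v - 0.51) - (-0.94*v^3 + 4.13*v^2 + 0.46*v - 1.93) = -5.03*v^4 - 0.98*v^3 - 3.14*v^2 + 2.14*v + 1.42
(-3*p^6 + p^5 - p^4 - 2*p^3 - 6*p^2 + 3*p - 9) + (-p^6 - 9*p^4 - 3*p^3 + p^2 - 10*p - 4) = -4*p^6 + p^5 - 10*p^4 - 5*p^3 - 5*p^2 - 7*p - 13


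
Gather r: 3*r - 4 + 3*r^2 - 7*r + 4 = 3*r^2 - 4*r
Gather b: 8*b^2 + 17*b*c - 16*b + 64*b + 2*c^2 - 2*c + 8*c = 8*b^2 + b*(17*c + 48) + 2*c^2 + 6*c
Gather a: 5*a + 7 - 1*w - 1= 5*a - w + 6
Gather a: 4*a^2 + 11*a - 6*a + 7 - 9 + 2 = 4*a^2 + 5*a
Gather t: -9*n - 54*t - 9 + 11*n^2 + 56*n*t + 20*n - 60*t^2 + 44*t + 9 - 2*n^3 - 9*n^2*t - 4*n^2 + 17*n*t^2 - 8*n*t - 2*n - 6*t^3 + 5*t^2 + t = -2*n^3 + 7*n^2 + 9*n - 6*t^3 + t^2*(17*n - 55) + t*(-9*n^2 + 48*n - 9)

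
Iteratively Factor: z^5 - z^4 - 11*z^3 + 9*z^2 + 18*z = (z + 1)*(z^4 - 2*z^3 - 9*z^2 + 18*z) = z*(z + 1)*(z^3 - 2*z^2 - 9*z + 18) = z*(z - 3)*(z + 1)*(z^2 + z - 6) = z*(z - 3)*(z - 2)*(z + 1)*(z + 3)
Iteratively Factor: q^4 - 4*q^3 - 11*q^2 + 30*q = (q)*(q^3 - 4*q^2 - 11*q + 30) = q*(q + 3)*(q^2 - 7*q + 10) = q*(q - 5)*(q + 3)*(q - 2)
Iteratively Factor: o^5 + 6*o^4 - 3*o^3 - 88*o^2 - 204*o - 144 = (o + 2)*(o^4 + 4*o^3 - 11*o^2 - 66*o - 72) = (o + 2)*(o + 3)*(o^3 + o^2 - 14*o - 24) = (o - 4)*(o + 2)*(o + 3)*(o^2 + 5*o + 6) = (o - 4)*(o + 2)*(o + 3)^2*(o + 2)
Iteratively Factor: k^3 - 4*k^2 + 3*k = (k)*(k^2 - 4*k + 3) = k*(k - 1)*(k - 3)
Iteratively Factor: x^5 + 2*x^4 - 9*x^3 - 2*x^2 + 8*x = (x - 1)*(x^4 + 3*x^3 - 6*x^2 - 8*x) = (x - 1)*(x + 4)*(x^3 - x^2 - 2*x) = (x - 1)*(x + 1)*(x + 4)*(x^2 - 2*x) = x*(x - 1)*(x + 1)*(x + 4)*(x - 2)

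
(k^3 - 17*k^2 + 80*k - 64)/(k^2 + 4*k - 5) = (k^2 - 16*k + 64)/(k + 5)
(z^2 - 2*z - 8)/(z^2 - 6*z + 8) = (z + 2)/(z - 2)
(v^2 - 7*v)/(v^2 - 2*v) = (v - 7)/(v - 2)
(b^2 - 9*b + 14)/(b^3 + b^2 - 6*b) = (b - 7)/(b*(b + 3))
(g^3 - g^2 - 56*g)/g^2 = g - 1 - 56/g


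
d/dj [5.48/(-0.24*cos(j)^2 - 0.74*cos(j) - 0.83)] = -(2.6304*cos(j) + 4.0552)*sin(j)/(0.24*cos(j)^2 + 0.74*cos(j) + 0.83)^2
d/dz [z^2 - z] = 2*z - 1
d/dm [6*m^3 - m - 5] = 18*m^2 - 1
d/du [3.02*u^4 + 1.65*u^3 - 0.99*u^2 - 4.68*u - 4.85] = 12.08*u^3 + 4.95*u^2 - 1.98*u - 4.68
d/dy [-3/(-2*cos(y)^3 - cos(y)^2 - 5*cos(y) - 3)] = 12*(6*cos(y)^2 + 2*cos(y) + 5)*sin(y)/(13*cos(y) + cos(2*y) + cos(3*y) + 7)^2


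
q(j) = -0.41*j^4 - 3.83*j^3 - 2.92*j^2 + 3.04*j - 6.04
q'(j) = -1.64*j^3 - 11.49*j^2 - 5.84*j + 3.04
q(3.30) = -214.07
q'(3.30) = -200.29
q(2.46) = -88.26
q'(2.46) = -105.27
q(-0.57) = -8.06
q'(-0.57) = 2.94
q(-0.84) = -8.59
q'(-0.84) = 0.81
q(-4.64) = 109.55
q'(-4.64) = -53.41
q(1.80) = -36.67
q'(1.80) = -54.26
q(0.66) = -6.48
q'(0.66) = -6.29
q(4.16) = -442.44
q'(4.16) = -338.16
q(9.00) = -5697.28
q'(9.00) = -2175.77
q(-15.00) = -8538.64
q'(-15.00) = 3040.39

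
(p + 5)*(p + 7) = p^2 + 12*p + 35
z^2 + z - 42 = (z - 6)*(z + 7)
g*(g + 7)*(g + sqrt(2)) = g^3 + sqrt(2)*g^2 + 7*g^2 + 7*sqrt(2)*g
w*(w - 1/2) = w^2 - w/2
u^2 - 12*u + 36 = (u - 6)^2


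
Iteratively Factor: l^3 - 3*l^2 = (l)*(l^2 - 3*l) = l^2*(l - 3)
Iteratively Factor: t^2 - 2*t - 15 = (t - 5)*(t + 3)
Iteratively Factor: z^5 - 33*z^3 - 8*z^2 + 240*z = (z - 5)*(z^4 + 5*z^3 - 8*z^2 - 48*z) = (z - 5)*(z - 3)*(z^3 + 8*z^2 + 16*z) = (z - 5)*(z - 3)*(z + 4)*(z^2 + 4*z) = (z - 5)*(z - 3)*(z + 4)^2*(z)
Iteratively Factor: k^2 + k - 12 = (k - 3)*(k + 4)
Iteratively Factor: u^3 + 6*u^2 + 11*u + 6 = (u + 3)*(u^2 + 3*u + 2) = (u + 2)*(u + 3)*(u + 1)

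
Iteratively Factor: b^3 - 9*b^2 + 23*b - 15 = (b - 3)*(b^2 - 6*b + 5) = (b - 5)*(b - 3)*(b - 1)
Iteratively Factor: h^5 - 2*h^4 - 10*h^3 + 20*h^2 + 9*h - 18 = (h + 3)*(h^4 - 5*h^3 + 5*h^2 + 5*h - 6) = (h - 1)*(h + 3)*(h^3 - 4*h^2 + h + 6) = (h - 2)*(h - 1)*(h + 3)*(h^2 - 2*h - 3) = (h - 2)*(h - 1)*(h + 1)*(h + 3)*(h - 3)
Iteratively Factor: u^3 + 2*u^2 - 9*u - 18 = (u + 2)*(u^2 - 9) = (u + 2)*(u + 3)*(u - 3)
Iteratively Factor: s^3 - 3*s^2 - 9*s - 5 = (s + 1)*(s^2 - 4*s - 5) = (s + 1)^2*(s - 5)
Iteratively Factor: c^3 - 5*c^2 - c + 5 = (c - 5)*(c^2 - 1) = (c - 5)*(c + 1)*(c - 1)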